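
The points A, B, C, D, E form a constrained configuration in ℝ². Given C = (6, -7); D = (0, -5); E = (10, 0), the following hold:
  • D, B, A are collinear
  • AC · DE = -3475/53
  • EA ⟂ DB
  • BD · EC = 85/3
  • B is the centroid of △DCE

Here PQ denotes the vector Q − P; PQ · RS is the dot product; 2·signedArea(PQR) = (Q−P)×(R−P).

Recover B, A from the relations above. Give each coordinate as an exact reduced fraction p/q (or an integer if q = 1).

A = (560/53, -160/53)
B = (16/3, -4)

1. B_x = 16/3  [B is the centroid of △DCE]
2. B_y = -4  [B is the centroid of △DCE]
   → B = (16/3, -4)
3. A_x = 560/53  [D, B, A are collinear ∩ EA ⟂ DB]
4. A_y = -160/53  [D, B, A are collinear ∩ EA ⟂ DB]
   → A = (560/53, -160/53)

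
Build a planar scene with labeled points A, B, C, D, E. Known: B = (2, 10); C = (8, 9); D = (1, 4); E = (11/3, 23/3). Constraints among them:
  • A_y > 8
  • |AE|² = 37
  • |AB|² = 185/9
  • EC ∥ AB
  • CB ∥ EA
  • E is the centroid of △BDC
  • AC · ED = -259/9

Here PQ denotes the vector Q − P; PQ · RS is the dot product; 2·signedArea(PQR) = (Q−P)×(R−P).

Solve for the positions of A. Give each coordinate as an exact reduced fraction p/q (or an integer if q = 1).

1. A_x = -7/3  [EC ∥ AB ∩ CB ∥ EA]
2. A_y = 26/3  [EC ∥ AB ∩ CB ∥ EA]
   → A = (-7/3, 26/3)

A = (-7/3, 26/3)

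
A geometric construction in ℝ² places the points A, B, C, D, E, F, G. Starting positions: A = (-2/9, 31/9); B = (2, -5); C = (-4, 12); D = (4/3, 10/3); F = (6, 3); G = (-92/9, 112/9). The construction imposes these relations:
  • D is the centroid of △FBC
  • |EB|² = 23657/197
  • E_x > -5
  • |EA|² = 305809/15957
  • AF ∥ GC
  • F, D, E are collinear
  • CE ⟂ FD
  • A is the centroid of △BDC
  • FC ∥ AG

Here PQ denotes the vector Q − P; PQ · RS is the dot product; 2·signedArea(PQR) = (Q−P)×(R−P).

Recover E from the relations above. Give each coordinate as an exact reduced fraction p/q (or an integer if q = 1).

1. E_x = -904/197  [F, D, E are collinear ∩ CE ⟂ FD]
2. E_y = 740/197  [F, D, E are collinear ∩ CE ⟂ FD]
   → E = (-904/197, 740/197)

E = (-904/197, 740/197)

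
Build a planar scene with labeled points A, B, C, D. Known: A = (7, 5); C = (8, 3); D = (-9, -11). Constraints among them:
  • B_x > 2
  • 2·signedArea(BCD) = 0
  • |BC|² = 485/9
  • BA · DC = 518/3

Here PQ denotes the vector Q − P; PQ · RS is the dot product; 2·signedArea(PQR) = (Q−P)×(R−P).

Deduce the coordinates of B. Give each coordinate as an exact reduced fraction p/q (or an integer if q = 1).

B = (7/3, -5/3)

1. B_x = 7/3  [2·signedArea(BCD) = 0 ∩ BA · DC = 518/3]
2. B_y = -5/3  [2·signedArea(BCD) = 0 ∩ BA · DC = 518/3]
   → B = (7/3, -5/3)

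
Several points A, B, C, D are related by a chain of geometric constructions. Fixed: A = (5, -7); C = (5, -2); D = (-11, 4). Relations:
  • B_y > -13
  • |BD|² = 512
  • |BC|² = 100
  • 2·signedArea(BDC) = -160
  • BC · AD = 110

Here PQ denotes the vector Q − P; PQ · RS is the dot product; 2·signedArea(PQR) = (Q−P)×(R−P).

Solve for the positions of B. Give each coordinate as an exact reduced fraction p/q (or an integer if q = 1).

B = (5, -12)

1. B_x = 5  [2·signedArea(BDC) = -160 ∩ BC · AD = 110]
2. B_y = -12  [2·signedArea(BDC) = -160 ∩ BC · AD = 110]
   → B = (5, -12)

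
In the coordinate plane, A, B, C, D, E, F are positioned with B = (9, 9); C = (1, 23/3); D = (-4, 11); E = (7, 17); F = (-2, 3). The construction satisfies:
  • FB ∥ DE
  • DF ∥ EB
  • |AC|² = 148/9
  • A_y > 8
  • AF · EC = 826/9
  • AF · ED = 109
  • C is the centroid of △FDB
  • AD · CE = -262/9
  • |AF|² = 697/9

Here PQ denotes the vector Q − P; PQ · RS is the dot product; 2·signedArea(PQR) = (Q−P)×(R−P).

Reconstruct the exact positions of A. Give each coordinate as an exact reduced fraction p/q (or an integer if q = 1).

1. A_x = 5  [AD · CE = -262/9 ∩ AF · ED = 109]
2. A_y = 25/3  [AD · CE = -262/9 ∩ AF · ED = 109]
   → A = (5, 25/3)

A = (5, 25/3)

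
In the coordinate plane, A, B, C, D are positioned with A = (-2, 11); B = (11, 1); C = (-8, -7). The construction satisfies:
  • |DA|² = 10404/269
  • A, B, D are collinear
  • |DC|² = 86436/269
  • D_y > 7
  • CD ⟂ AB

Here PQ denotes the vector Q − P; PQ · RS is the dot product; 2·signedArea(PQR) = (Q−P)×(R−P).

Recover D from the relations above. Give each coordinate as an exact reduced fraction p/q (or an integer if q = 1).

1. D_x = 788/269  [A, B, D are collinear ∩ CD ⟂ AB]
2. D_y = 1939/269  [A, B, D are collinear ∩ CD ⟂ AB]
   → D = (788/269, 1939/269)

D = (788/269, 1939/269)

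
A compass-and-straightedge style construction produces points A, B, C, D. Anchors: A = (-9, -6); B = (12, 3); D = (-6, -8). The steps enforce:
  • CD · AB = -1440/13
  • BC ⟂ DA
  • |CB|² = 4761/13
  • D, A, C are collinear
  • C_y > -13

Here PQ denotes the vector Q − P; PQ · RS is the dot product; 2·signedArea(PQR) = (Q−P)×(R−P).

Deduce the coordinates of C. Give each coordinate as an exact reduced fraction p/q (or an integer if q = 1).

C = (18/13, -168/13)

1. C_x = 18/13  [D, A, C are collinear ∩ BC ⟂ DA]
2. C_y = -168/13  [D, A, C are collinear ∩ BC ⟂ DA]
   → C = (18/13, -168/13)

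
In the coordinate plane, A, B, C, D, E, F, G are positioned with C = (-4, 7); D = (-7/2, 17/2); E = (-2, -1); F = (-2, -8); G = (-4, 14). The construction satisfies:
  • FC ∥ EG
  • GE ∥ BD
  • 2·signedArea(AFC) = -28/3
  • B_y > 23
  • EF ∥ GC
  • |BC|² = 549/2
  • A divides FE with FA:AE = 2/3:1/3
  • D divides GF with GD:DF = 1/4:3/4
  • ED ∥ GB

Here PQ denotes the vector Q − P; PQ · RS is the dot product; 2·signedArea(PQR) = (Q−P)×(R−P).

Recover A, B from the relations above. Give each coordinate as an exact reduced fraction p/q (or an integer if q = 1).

1. A_x = -2  [A divides FE with FA:AE = 2/3:1/3]
2. A_y = -10/3  [A divides FE with FA:AE = 2/3:1/3]
   → A = (-2, -10/3)
3. B_x = -11/2  [GE ∥ BD ∩ ED ∥ GB]
4. B_y = 47/2  [GE ∥ BD ∩ ED ∥ GB]
   → B = (-11/2, 47/2)

A = (-2, -10/3)
B = (-11/2, 47/2)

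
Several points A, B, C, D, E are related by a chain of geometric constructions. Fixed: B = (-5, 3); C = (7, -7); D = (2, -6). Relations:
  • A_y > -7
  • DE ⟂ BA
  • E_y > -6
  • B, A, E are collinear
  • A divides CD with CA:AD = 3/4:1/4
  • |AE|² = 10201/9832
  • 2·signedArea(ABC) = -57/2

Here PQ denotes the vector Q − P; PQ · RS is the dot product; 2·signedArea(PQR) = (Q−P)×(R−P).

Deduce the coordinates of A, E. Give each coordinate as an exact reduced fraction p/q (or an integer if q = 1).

1. A_x = 13/4  [A divides CD with CA:AD = 3/4:1/4]
2. A_y = -25/4  [A divides CD with CA:AD = 3/4:1/4]
   → A = (13/4, -25/4)
3. E_x = 3161/1229  [B, A, E are collinear ∩ DE ⟂ BA]
4. E_y = -6747/1229  [B, A, E are collinear ∩ DE ⟂ BA]
   → E = (3161/1229, -6747/1229)

A = (13/4, -25/4)
E = (3161/1229, -6747/1229)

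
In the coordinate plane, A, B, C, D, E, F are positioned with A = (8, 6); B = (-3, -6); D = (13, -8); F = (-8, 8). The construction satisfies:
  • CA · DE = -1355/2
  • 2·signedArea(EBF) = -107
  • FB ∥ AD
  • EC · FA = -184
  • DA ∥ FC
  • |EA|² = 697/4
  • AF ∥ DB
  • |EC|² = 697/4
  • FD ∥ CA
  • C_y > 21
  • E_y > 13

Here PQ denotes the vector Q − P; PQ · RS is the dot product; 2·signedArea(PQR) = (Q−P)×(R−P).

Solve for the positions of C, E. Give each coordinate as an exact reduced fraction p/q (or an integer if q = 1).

C = (-13, 22)
E = (-5/2, 14)

1. C_x = -13  [FD ∥ CA ∩ DA ∥ FC]
2. C_y = 22  [FD ∥ CA ∩ DA ∥ FC]
   → C = (-13, 22)
3. E_x = -5/2  [2·signedArea(EBF) = -107 ∩ EC · FA = -184]
4. E_y = 14  [2·signedArea(EBF) = -107 ∩ EC · FA = -184]
   → E = (-5/2, 14)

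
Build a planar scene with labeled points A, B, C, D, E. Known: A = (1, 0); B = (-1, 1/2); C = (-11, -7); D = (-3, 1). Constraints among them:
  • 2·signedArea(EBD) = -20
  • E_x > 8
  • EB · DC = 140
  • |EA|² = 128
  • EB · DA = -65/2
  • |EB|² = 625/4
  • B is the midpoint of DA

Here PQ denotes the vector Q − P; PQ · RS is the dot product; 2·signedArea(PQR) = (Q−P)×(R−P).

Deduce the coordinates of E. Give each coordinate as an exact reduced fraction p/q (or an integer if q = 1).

1. E_x = 9  [2·signedArea(EBD) = -20 ∩ EB · DC = 140]
2. E_y = 8  [2·signedArea(EBD) = -20 ∩ EB · DC = 140]
   → E = (9, 8)

E = (9, 8)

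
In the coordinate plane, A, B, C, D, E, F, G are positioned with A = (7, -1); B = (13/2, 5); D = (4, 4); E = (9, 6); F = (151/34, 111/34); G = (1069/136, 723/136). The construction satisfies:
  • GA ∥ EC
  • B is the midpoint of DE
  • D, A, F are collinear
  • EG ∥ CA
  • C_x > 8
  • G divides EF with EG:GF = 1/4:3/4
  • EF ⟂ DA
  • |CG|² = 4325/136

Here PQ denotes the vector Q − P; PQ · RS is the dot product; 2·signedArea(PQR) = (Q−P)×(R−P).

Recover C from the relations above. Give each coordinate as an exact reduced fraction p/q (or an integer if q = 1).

C = (1107/136, -43/136)

1. C_x = 1107/136  [EG ∥ CA ∩ GA ∥ EC]
2. C_y = -43/136  [EG ∥ CA ∩ GA ∥ EC]
   → C = (1107/136, -43/136)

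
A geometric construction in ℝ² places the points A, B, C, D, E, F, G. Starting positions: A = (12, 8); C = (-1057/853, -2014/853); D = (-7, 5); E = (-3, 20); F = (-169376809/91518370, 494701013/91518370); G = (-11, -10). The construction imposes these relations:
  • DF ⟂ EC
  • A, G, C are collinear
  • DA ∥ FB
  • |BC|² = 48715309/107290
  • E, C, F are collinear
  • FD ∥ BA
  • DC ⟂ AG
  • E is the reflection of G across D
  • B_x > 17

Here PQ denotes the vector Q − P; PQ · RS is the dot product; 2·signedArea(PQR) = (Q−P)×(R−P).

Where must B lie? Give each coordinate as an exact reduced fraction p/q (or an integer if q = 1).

B = (1569472221/91518370, 769256123/91518370)

1. B_x = 1569472221/91518370  [FD ∥ BA ∩ DA ∥ FB]
2. B_y = 769256123/91518370  [FD ∥ BA ∩ DA ∥ FB]
   → B = (1569472221/91518370, 769256123/91518370)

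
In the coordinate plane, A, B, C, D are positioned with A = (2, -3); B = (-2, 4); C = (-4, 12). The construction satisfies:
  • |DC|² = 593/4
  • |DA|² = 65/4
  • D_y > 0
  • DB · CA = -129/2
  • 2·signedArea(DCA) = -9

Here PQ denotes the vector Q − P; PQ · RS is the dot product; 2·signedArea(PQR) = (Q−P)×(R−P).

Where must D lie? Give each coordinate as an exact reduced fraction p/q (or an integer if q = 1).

D = (0, 1/2)

1. D_x = 0  [2·signedArea(DCA) = -9 ∩ DB · CA = -129/2]
2. D_y = 1/2  [2·signedArea(DCA) = -9 ∩ DB · CA = -129/2]
   → D = (0, 1/2)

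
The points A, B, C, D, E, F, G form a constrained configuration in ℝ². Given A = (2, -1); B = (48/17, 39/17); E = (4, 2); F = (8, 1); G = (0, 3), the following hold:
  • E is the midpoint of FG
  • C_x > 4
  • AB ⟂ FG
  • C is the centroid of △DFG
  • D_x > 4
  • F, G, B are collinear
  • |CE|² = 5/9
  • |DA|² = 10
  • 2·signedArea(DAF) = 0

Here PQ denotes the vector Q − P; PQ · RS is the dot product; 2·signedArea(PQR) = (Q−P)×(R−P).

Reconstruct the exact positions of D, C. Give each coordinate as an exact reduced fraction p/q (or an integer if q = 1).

C = (13/3, 4/3)
D = (5, 0)

1. D_x = 5  [line -2·x + 6·y + 10 = 0 ∩ |DA|² = 10]
2. D_y = 0  [line -2·x + 6·y + 10 = 0 ∩ |DA|² = 10]
   → D = (5, 0)
3. C_x = 13/3  [C is the centroid of △DFG]
4. C_y = 4/3  [C is the centroid of △DFG]
   → C = (13/3, 4/3)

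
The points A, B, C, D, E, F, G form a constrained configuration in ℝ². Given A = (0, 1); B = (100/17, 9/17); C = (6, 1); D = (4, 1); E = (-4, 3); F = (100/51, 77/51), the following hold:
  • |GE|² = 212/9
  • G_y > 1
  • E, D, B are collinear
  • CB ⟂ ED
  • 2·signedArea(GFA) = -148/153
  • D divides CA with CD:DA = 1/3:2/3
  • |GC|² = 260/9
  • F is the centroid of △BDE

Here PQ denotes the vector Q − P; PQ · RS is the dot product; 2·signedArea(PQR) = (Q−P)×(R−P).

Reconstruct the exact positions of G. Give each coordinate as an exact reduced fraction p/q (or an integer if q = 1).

G = (2/3, 5/3)

1. G_x = 2/3  [line 26/51·x + -100/51·y + 448/153 = 0 ∩ |GE|² = 212/9]
2. G_y = 5/3  [line 26/51·x + -100/51·y + 448/153 = 0 ∩ |GE|² = 212/9]
   → G = (2/3, 5/3)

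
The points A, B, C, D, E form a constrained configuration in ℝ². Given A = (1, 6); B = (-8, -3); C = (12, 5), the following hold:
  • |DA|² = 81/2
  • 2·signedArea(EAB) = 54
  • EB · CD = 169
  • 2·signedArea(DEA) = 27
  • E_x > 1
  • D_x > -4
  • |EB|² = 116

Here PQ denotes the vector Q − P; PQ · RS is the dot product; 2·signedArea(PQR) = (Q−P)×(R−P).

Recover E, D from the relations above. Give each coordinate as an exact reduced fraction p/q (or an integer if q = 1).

D = (-7/2, 3/2)
E = (2, 1)

1. E_x = 2  [line 9·x + -9·y + -9 = 0 ∩ |EB|² = 116]
2. E_y = 1  [line 9·x + -9·y + -9 = 0 ∩ |EB|² = 116]
   → E = (2, 1)
3. D_x = -7/2  [2·signedArea(DEA) = 27 ∩ EB · CD = 169]
4. D_y = 3/2  [2·signedArea(DEA) = 27 ∩ EB · CD = 169]
   → D = (-7/2, 3/2)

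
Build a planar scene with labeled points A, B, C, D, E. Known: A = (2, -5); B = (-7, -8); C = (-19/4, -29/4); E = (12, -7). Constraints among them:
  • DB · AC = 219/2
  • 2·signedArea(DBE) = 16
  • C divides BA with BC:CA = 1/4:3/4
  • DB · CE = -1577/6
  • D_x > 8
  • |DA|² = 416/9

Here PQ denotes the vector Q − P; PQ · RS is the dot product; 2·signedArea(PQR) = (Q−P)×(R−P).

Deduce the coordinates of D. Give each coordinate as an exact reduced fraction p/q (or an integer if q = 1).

D = (26/3, -19/3)

1. D_x = 26/3  [DB · CE = -1577/6 ∩ DB · AC = 219/2]
2. D_y = -19/3  [DB · CE = -1577/6 ∩ DB · AC = 219/2]
   → D = (26/3, -19/3)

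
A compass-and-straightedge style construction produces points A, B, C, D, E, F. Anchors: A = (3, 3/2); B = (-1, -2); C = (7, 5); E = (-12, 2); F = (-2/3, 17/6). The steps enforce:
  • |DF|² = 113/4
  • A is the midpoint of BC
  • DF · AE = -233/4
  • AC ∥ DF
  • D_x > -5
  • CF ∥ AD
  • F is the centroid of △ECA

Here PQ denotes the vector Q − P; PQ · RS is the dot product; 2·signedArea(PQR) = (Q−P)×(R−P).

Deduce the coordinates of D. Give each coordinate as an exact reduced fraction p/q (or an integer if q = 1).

D = (-14/3, -2/3)

1. D_x = -14/3  [AC ∥ DF ∩ CF ∥ AD]
2. D_y = -2/3  [AC ∥ DF ∩ CF ∥ AD]
   → D = (-14/3, -2/3)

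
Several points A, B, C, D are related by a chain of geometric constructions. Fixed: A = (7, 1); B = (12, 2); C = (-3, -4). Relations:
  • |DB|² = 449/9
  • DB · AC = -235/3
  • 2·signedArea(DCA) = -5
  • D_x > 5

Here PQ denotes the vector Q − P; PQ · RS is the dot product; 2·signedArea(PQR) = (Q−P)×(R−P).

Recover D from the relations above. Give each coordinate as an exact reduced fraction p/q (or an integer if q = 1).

1. D_x = 16/3  [DB · AC = -235/3 ∩ 2·signedArea(DCA) = -5]
2. D_y = -1/3  [DB · AC = -235/3 ∩ 2·signedArea(DCA) = -5]
   → D = (16/3, -1/3)

D = (16/3, -1/3)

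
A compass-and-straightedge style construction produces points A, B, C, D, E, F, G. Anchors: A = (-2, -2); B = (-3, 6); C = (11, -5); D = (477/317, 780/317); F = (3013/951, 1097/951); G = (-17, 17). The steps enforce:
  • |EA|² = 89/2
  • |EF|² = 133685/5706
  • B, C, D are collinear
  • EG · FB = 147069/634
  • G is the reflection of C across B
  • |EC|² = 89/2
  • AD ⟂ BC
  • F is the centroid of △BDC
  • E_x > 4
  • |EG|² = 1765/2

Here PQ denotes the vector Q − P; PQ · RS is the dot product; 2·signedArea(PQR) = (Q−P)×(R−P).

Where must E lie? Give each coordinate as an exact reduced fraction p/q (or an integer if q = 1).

E = (9/2, -7/2)

1. E_x = 9/2  [line 5866/951·x + -4609/951·y + -85057/1902 = 0 ∩ |EA|² = 89/2]
2. E_y = -7/2  [line 5866/951·x + -4609/951·y + -85057/1902 = 0 ∩ |EA|² = 89/2]
   → E = (9/2, -7/2)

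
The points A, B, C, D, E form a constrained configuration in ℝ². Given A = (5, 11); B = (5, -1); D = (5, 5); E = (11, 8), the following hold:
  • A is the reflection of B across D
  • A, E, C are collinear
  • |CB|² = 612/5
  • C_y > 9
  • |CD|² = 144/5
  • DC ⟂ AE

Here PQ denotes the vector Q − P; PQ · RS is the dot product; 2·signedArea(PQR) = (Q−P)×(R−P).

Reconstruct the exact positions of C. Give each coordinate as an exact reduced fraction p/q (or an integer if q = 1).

1. C_x = 37/5  [A, E, C are collinear ∩ DC ⟂ AE]
2. C_y = 49/5  [A, E, C are collinear ∩ DC ⟂ AE]
   → C = (37/5, 49/5)

C = (37/5, 49/5)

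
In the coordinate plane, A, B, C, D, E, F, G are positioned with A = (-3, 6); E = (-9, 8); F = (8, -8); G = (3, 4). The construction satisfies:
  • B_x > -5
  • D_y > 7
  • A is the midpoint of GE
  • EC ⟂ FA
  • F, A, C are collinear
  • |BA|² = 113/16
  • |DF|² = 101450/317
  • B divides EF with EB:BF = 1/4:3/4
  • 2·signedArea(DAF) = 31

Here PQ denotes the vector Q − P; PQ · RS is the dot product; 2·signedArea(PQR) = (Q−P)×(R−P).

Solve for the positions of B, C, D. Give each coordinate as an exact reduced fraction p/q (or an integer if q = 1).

1. B_x = -19/4  [B divides EF with EB:BF = 1/4:3/4]
2. B_y = 4  [B divides EF with EB:BF = 1/4:3/4]
   → B = (-19/4, 4)
3. C_x = -1985/317  [F, A, C are collinear ∩ EC ⟂ FA]
4. C_y = 3218/317  [F, A, C are collinear ∩ EC ⟂ FA]
   → C = (-1985/317, 3218/317)
5. D_x = -517/317  [line 14·x + 11·y + -55 = 0 ∩ |DF|² = 101450/317]
6. D_y = 2243/317  [line 14·x + 11·y + -55 = 0 ∩ |DF|² = 101450/317]
   → D = (-517/317, 2243/317)

B = (-19/4, 4)
C = (-1985/317, 3218/317)
D = (-517/317, 2243/317)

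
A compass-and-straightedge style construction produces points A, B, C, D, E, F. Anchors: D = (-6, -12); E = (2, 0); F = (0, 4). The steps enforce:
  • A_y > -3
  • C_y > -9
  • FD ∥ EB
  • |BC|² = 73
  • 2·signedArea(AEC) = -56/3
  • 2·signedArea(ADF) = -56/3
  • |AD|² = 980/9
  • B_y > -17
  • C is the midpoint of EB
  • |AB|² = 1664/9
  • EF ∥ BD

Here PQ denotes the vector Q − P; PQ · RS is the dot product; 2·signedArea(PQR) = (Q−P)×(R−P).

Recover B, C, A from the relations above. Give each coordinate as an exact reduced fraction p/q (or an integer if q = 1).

1. B_x = -4  [EF ∥ BD ∩ FD ∥ EB]
2. B_y = -16  [EF ∥ BD ∩ FD ∥ EB]
   → B = (-4, -16)
3. C_x = -1  [C is the midpoint of EB]
4. C_y = -8  [C is the midpoint of EB]
   → C = (-1, -8)
5. A_x = -4/3  [line 8·x + -3·y + 8/3 = 0 ∩ |AB|² = 1664/9]
6. A_y = -8/3  [line 8·x + -3·y + 8/3 = 0 ∩ |AB|² = 1664/9]
   → A = (-4/3, -8/3)

A = (-4/3, -8/3)
B = (-4, -16)
C = (-1, -8)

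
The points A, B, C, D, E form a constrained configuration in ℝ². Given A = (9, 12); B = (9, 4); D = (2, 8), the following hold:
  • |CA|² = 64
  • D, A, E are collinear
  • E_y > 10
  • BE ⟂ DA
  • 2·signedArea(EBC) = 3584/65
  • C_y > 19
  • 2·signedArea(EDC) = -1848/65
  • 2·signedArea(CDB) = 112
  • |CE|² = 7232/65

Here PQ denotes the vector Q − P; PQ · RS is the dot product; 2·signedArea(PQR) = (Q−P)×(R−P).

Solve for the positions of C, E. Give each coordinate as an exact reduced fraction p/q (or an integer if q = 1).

1. C_x = 9  [line 4·x + 7·y + -176 = 0 ∩ |CA|² = 64]
2. C_y = 20  [line 4·x + 7·y + -176 = 0 ∩ |CA|² = 64]
   → C = (9, 20)
3. E_x = 361/65  [D, A, E are collinear ∩ BE ⟂ DA]
4. E_y = 652/65  [D, A, E are collinear ∩ BE ⟂ DA]
   → E = (361/65, 652/65)

C = (9, 20)
E = (361/65, 652/65)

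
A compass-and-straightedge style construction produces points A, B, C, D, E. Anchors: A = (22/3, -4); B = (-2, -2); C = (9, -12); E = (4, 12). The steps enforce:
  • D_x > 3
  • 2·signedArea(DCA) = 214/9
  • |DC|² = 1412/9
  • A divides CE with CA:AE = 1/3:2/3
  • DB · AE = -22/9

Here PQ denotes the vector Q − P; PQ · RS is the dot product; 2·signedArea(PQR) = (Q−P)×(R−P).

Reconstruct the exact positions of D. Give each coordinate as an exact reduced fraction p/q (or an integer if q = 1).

1. D_x = 11/3  [2·signedArea(DCA) = 214/9 ∩ DB · AE = -22/9]
2. D_y = -2/3  [2·signedArea(DCA) = 214/9 ∩ DB · AE = -22/9]
   → D = (11/3, -2/3)

D = (11/3, -2/3)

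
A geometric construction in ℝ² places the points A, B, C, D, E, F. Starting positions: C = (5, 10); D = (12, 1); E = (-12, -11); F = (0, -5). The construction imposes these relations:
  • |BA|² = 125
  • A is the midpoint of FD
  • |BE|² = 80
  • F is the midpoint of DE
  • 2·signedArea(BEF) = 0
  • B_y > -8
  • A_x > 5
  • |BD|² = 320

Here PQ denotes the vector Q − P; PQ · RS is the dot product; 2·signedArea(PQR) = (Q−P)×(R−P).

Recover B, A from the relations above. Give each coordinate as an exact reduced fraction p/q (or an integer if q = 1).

A = (6, -2)
B = (-4, -7)

1. B_x = -4  [line -6·x + 12·y + 60 = 0 ∩ |BE|² = 80]
2. B_y = -7  [line -6·x + 12·y + 60 = 0 ∩ |BE|² = 80]
   → B = (-4, -7)
3. A_x = 6  [A is the midpoint of FD]
4. A_y = -2  [A is the midpoint of FD]
   → A = (6, -2)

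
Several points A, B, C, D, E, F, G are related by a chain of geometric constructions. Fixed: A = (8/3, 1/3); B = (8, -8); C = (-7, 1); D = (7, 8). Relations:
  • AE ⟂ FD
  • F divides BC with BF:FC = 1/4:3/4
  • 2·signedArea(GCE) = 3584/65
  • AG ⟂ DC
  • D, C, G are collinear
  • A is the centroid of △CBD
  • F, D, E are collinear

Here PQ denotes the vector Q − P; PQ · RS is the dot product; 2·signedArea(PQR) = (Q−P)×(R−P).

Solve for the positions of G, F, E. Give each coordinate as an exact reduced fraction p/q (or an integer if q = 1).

E = (209/39, -8/39)
F = (17/4, -23/4)
G = (7/15, 71/15)

1. G_x = 7/15  [D, C, G are collinear ∩ AG ⟂ DC]
2. G_y = 71/15  [D, C, G are collinear ∩ AG ⟂ DC]
   → G = (7/15, 71/15)
3. F_x = 17/4  [F divides BC with BF:FC = 1/4:3/4]
4. F_y = -23/4  [F divides BC with BF:FC = 1/4:3/4]
   → F = (17/4, -23/4)
5. E_x = 209/39  [F, D, E are collinear ∩ AE ⟂ FD]
6. E_y = -8/39  [F, D, E are collinear ∩ AE ⟂ FD]
   → E = (209/39, -8/39)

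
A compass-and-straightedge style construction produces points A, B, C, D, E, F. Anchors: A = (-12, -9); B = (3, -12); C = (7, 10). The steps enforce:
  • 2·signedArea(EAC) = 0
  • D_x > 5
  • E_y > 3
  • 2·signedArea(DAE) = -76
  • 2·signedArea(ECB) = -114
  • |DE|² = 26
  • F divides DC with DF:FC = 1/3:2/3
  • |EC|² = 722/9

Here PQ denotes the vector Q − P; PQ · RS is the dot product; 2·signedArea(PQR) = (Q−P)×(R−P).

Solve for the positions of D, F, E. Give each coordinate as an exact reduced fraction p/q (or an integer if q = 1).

1. E_x = 2/3  [2·signedArea(EAC) = 0 ∩ 2·signedArea(ECB) = -114]
2. E_y = 11/3  [2·signedArea(EAC) = 0 ∩ 2·signedArea(ECB) = -114]
   → E = (2/3, 11/3)
3. D_x = 17/3  [line -38/3·x + 38/3·y + 38 = 0 ∩ |DE|² = 26]
4. D_y = 8/3  [line -38/3·x + 38/3·y + 38 = 0 ∩ |DE|² = 26]
   → D = (17/3, 8/3)
5. F_x = 55/9  [F divides DC with DF:FC = 1/3:2/3]
6. F_y = 46/9  [F divides DC with DF:FC = 1/3:2/3]
   → F = (55/9, 46/9)

D = (17/3, 8/3)
E = (2/3, 11/3)
F = (55/9, 46/9)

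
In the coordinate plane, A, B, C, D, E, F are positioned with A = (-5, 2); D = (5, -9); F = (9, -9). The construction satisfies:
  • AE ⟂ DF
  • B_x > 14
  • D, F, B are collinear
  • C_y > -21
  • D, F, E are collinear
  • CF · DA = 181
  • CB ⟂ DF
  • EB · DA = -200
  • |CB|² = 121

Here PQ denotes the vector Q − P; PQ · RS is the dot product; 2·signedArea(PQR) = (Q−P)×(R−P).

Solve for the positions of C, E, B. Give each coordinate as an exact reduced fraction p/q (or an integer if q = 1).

B = (15, -9)
C = (15, -20)
E = (-5, -9)

1. E_x = -5  [D, F, E are collinear ∩ AE ⟂ DF]
2. E_y = -9  [D, F, E are collinear ∩ AE ⟂ DF]
   → E = (-5, -9)
3. B_x = 15  [D, F, B are collinear ∩ EB · DA = -200]
4. B_y = -9  [D, F, B are collinear ∩ EB · DA = -200]
   → B = (15, -9)
5. C_x = 15  [CF · DA = 181 ∩ CB ⟂ DF]
6. C_y = -20  [CF · DA = 181 ∩ CB ⟂ DF]
   → C = (15, -20)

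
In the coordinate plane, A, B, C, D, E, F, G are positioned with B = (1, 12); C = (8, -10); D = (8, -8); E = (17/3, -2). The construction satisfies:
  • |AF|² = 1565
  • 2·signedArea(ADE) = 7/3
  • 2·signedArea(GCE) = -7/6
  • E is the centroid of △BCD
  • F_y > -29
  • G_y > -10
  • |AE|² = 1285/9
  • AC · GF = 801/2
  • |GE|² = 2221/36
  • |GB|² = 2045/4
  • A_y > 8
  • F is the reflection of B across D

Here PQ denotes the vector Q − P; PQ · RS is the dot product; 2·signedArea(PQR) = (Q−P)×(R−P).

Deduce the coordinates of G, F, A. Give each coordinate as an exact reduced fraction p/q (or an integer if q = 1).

A = (1, 9)
F = (15, -28)
G = (8, -19/2)

1. F_x = 15  [F is the reflection of B across D]
2. F_y = -28  [F is the reflection of B across D]
   → F = (15, -28)
3. A_x = 1  [line -6·x + -7/3·y + 27 = 0 ∩ |AF|² = 1565]
4. A_y = 9  [line -6·x + -7/3·y + 27 = 0 ∩ |AF|² = 1565]
   → A = (1, 9)
5. G_x = 8  [2·signedArea(GCE) = -7/6 ∩ AC · GF = 801/2]
6. G_y = -19/2  [2·signedArea(GCE) = -7/6 ∩ AC · GF = 801/2]
   → G = (8, -19/2)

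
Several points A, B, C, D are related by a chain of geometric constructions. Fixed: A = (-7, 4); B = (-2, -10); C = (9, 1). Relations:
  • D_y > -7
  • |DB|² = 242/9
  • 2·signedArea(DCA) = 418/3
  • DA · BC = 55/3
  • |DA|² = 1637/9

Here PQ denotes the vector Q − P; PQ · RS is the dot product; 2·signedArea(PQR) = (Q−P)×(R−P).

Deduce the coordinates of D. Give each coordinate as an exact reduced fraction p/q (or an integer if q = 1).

1. D_x = 5/3  [2·signedArea(DCA) = 418/3 ∩ DA · BC = 55/3]
2. D_y = -19/3  [2·signedArea(DCA) = 418/3 ∩ DA · BC = 55/3]
   → D = (5/3, -19/3)

D = (5/3, -19/3)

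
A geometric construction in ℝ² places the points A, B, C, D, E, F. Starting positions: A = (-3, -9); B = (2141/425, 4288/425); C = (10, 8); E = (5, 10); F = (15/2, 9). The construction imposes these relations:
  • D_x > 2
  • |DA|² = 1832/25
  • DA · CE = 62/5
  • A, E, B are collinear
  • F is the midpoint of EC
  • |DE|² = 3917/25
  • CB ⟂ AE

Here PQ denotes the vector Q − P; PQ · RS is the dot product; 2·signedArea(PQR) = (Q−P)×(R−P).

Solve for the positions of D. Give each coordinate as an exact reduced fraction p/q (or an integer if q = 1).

D = (11/5, -11/5)

1. D_x = 11/5  [line 5·x + -2·y + -77/5 = 0 ∩ |DA|² = 1832/25]
2. D_y = -11/5  [line 5·x + -2·y + -77/5 = 0 ∩ |DA|² = 1832/25]
   → D = (11/5, -11/5)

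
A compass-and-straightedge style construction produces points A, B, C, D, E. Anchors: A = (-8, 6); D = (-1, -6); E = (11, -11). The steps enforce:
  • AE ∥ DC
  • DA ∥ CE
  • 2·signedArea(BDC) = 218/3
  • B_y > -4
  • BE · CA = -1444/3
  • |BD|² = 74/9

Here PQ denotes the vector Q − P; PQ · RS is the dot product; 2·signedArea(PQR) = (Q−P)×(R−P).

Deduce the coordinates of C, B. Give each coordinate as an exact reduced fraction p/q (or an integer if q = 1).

B = (2/3, -11/3)
C = (18, -23)

1. C_x = 18  [DA ∥ CE ∩ AE ∥ DC]
2. C_y = -23  [DA ∥ CE ∩ AE ∥ DC]
   → C = (18, -23)
3. B_x = 2/3  [2·signedArea(BDC) = 218/3 ∩ BE · CA = -1444/3]
4. B_y = -11/3  [2·signedArea(BDC) = 218/3 ∩ BE · CA = -1444/3]
   → B = (2/3, -11/3)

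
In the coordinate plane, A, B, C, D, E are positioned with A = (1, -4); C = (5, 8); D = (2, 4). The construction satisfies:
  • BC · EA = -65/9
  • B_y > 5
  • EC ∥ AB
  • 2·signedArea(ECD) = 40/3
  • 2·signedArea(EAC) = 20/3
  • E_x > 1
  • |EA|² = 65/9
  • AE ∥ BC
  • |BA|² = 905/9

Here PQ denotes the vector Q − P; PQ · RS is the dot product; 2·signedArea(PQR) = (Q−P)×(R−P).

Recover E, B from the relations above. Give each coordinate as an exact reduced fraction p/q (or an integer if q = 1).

1. E_x = 4/3  [2·signedArea(ECD) = 40/3 ∩ 2·signedArea(EAC) = 20/3]
2. E_y = -4/3  [2·signedArea(ECD) = 40/3 ∩ 2·signedArea(EAC) = 20/3]
   → E = (4/3, -4/3)
3. B_x = 14/3  [AE ∥ BC ∩ EC ∥ AB]
4. B_y = 16/3  [AE ∥ BC ∩ EC ∥ AB]
   → B = (14/3, 16/3)

B = (14/3, 16/3)
E = (4/3, -4/3)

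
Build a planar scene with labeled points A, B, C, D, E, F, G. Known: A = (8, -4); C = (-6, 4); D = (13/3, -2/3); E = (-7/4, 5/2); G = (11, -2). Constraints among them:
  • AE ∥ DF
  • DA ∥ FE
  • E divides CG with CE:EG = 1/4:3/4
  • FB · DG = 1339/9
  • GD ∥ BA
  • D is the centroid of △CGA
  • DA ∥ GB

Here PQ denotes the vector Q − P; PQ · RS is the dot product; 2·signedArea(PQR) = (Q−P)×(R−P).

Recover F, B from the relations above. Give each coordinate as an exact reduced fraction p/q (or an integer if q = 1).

B = (44/3, -16/3)
F = (-65/12, 35/6)

1. F_x = -65/12  [DA ∥ FE ∩ AE ∥ DF]
2. F_y = 35/6  [DA ∥ FE ∩ AE ∥ DF]
   → F = (-65/12, 35/6)
3. B_x = 44/3  [GD ∥ BA ∩ DA ∥ GB]
4. B_y = -16/3  [GD ∥ BA ∩ DA ∥ GB]
   → B = (44/3, -16/3)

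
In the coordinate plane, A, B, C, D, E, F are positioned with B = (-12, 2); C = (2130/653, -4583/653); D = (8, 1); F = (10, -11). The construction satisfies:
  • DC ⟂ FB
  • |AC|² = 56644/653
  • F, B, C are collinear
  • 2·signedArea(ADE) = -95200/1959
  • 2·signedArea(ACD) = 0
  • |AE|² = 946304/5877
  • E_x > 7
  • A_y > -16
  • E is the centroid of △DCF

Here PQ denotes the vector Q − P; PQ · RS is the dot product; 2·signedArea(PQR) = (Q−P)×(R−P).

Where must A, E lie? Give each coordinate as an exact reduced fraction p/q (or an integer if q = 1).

1. E_x = 4628/653  [E is the centroid of △DCF]
2. E_y = -11113/1959  [E is the centroid of △DCF]
   → E = (4628/653, -11113/1959)
3. A_x = -964/653  [2·signedArea(ACD) = 0 ∩ 2·signedArea(ADE) = -95200/1959]
4. A_y = -9819/653  [2·signedArea(ACD) = 0 ∩ 2·signedArea(ADE) = -95200/1959]
   → A = (-964/653, -9819/653)

A = (-964/653, -9819/653)
E = (4628/653, -11113/1959)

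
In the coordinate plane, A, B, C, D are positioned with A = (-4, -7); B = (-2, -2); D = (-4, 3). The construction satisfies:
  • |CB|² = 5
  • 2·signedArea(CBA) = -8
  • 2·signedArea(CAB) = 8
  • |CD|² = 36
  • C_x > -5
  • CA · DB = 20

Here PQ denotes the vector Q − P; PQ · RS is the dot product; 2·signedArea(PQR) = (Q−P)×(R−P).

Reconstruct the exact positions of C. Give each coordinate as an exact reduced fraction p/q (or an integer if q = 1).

1. C_x = -4  [2·signedArea(CBA) = -8 ∩ CA · DB = 20]
2. C_y = -3  [2·signedArea(CBA) = -8 ∩ CA · DB = 20]
   → C = (-4, -3)

C = (-4, -3)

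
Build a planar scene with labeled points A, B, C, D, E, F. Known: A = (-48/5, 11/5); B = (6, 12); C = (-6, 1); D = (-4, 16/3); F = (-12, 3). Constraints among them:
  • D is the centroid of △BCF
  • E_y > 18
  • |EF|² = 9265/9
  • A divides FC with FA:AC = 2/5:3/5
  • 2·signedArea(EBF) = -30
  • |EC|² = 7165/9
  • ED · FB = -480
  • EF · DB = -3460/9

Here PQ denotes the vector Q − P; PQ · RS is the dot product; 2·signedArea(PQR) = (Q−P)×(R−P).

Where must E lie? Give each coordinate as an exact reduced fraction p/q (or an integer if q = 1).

1. E_x = 16  [ED · FB = -480 ∩ 2·signedArea(EBF) = -30]
2. E_y = 56/3  [ED · FB = -480 ∩ 2·signedArea(EBF) = -30]
   → E = (16, 56/3)

E = (16, 56/3)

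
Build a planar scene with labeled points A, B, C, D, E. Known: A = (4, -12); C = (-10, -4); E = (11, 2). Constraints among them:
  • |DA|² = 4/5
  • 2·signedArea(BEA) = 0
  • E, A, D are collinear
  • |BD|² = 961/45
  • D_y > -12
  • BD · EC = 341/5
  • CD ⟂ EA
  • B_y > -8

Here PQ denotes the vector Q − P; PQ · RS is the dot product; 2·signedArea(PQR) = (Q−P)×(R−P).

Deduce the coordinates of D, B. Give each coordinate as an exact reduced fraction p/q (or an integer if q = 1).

B = (97/15, -106/15)
D = (22/5, -56/5)

1. D_x = 22/5  [E, A, D are collinear ∩ CD ⟂ EA]
2. D_y = -56/5  [E, A, D are collinear ∩ CD ⟂ EA]
   → D = (22/5, -56/5)
3. B_x = 97/15  [2·signedArea(BEA) = 0 ∩ BD · EC = 341/5]
4. B_y = -106/15  [2·signedArea(BEA) = 0 ∩ BD · EC = 341/5]
   → B = (97/15, -106/15)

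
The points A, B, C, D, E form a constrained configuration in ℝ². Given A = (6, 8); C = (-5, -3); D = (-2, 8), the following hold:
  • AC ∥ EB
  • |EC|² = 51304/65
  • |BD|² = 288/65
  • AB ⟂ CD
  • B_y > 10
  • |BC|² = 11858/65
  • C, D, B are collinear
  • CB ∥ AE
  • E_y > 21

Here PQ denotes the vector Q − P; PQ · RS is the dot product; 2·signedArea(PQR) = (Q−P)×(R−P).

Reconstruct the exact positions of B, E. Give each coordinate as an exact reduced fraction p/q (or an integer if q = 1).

1. B_x = -94/65  [C, D, B are collinear ∩ AB ⟂ CD]
2. B_y = 652/65  [C, D, B are collinear ∩ AB ⟂ CD]
   → B = (-94/65, 652/65)
3. E_x = 621/65  [AC ∥ EB ∩ CB ∥ AE]
4. E_y = 1367/65  [AC ∥ EB ∩ CB ∥ AE]
   → E = (621/65, 1367/65)

B = (-94/65, 652/65)
E = (621/65, 1367/65)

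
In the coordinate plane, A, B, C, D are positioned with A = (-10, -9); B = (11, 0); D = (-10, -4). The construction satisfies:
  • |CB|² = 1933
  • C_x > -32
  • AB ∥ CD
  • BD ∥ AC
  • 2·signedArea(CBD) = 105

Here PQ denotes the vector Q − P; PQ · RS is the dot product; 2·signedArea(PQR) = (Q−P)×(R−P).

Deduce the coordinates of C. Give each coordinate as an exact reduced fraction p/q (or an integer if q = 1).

C = (-31, -13)

1. C_x = -31  [AB ∥ CD ∩ BD ∥ AC]
2. C_y = -13  [AB ∥ CD ∩ BD ∥ AC]
   → C = (-31, -13)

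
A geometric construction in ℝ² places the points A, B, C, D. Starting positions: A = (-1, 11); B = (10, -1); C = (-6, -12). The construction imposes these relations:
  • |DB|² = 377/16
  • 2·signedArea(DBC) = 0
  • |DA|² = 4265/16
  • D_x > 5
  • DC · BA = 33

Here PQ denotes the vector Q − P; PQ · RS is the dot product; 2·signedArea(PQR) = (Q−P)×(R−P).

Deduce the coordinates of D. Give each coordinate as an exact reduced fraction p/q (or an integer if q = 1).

D = (6, -15/4)

1. D_x = 6  [2·signedArea(DBC) = 0 ∩ DC · BA = 33]
2. D_y = -15/4  [2·signedArea(DBC) = 0 ∩ DC · BA = 33]
   → D = (6, -15/4)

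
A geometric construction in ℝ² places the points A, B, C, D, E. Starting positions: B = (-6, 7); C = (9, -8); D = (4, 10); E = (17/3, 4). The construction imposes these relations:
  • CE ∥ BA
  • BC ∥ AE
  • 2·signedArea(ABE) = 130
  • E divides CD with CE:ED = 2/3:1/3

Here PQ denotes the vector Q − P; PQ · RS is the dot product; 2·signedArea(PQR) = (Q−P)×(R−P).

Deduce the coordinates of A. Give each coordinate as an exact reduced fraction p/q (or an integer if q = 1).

1. A_x = -28/3  [BC ∥ AE ∩ CE ∥ BA]
2. A_y = 19  [BC ∥ AE ∩ CE ∥ BA]
   → A = (-28/3, 19)

A = (-28/3, 19)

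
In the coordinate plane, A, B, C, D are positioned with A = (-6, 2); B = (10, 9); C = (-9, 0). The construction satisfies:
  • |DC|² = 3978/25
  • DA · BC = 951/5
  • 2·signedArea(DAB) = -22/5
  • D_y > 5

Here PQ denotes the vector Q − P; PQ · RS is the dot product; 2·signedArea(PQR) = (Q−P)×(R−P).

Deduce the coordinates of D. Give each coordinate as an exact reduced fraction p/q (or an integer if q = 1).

1. D_x = 12/5  [2·signedArea(DAB) = -22/5 ∩ DA · BC = 951/5]
2. D_y = 27/5  [2·signedArea(DAB) = -22/5 ∩ DA · BC = 951/5]
   → D = (12/5, 27/5)

D = (12/5, 27/5)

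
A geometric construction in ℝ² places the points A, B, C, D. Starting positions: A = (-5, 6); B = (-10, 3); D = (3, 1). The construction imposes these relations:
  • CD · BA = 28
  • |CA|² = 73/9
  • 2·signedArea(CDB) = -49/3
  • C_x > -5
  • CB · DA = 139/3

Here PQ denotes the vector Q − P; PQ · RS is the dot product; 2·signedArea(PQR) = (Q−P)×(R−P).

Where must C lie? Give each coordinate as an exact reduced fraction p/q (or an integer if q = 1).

C = (-4, 10/3)

1. C_x = -4  [2·signedArea(CDB) = -49/3 ∩ CD · BA = 28]
2. C_y = 10/3  [2·signedArea(CDB) = -49/3 ∩ CD · BA = 28]
   → C = (-4, 10/3)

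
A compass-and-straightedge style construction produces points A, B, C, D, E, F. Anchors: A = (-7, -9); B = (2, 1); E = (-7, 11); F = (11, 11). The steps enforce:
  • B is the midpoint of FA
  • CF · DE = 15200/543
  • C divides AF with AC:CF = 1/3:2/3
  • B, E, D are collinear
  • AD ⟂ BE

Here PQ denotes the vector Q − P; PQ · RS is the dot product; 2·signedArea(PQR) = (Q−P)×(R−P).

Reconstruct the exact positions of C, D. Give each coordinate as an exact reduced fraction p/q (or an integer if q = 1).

C = (-1, -7/3)
D = (533/181, -9/181)

1. C_x = -1  [C divides AF with AC:CF = 1/3:2/3]
2. C_y = -7/3  [C divides AF with AC:CF = 1/3:2/3]
   → C = (-1, -7/3)
3. D_x = 533/181  [B, E, D are collinear ∩ AD ⟂ BE]
4. D_y = -9/181  [B, E, D are collinear ∩ AD ⟂ BE]
   → D = (533/181, -9/181)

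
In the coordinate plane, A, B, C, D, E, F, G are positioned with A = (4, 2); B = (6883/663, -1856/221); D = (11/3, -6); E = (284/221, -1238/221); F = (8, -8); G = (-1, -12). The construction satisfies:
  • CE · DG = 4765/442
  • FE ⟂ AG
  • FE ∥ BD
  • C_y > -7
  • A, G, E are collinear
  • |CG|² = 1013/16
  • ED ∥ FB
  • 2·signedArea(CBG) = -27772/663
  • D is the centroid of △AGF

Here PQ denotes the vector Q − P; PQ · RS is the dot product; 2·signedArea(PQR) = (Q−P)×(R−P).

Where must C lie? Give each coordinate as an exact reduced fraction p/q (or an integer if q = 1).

1. C_x = 19/4  [CE · DG = 4765/442 ∩ 2·signedArea(CBG) = -27772/663]
2. C_y = -13/2  [CE · DG = 4765/442 ∩ 2·signedArea(CBG) = -27772/663]
   → C = (19/4, -13/2)

C = (19/4, -13/2)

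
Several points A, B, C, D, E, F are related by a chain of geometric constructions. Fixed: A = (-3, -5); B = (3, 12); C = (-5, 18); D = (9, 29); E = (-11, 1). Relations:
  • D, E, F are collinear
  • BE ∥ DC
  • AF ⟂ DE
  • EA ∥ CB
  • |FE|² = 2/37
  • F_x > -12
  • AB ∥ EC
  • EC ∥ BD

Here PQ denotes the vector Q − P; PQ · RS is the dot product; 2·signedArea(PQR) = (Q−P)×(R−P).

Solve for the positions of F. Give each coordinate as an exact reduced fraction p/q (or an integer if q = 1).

1. F_x = -412/37  [D, E, F are collinear ∩ AF ⟂ DE]
2. F_y = 30/37  [D, E, F are collinear ∩ AF ⟂ DE]
   → F = (-412/37, 30/37)

F = (-412/37, 30/37)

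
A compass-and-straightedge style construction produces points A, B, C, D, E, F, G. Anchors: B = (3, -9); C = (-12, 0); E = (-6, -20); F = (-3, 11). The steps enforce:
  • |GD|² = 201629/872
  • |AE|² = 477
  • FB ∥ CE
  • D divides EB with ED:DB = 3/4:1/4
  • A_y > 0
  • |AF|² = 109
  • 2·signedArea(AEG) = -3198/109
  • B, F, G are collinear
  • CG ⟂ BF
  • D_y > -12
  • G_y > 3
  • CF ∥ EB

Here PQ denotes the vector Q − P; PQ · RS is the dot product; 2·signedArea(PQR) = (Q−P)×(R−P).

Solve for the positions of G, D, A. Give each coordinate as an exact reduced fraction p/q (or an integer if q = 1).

1. G_x = -78/109  [B, F, G are collinear ∩ CG ⟂ BF]
2. G_y = 369/109  [B, F, G are collinear ∩ CG ⟂ BF]
   → G = (-78/109, 369/109)
3. D_x = 3/4  [D divides EB with ED:DB = 3/4:1/4]
4. D_y = -47/4  [D divides EB with ED:DB = 3/4:1/4]
   → D = (3/4, -47/4)
5. A_x = 0  [line -2549/109·x + 576/109·y + -576/109 = 0 ∩ |AE|² = 477]
6. A_y = 1  [line -2549/109·x + 576/109·y + -576/109 = 0 ∩ |AE|² = 477]
   → A = (0, 1)

A = (0, 1)
D = (3/4, -47/4)
G = (-78/109, 369/109)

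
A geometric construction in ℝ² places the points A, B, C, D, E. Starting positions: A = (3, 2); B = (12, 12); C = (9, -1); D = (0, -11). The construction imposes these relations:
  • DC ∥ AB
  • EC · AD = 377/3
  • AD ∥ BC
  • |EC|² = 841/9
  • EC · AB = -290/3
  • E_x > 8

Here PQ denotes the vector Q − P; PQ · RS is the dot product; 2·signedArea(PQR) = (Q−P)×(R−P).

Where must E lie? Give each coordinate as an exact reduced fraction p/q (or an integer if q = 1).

E = (9, 26/3)

1. E_x = 9  [EC · AB = -290/3 ∩ EC · AD = 377/3]
2. E_y = 26/3  [EC · AB = -290/3 ∩ EC · AD = 377/3]
   → E = (9, 26/3)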